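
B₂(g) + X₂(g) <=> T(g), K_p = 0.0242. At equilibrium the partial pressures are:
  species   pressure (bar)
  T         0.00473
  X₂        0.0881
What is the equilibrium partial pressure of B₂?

At equilibrium, K_p = P(T) / (P(B₂)·P(X₂)) = 0.0242.
(0.00473) / ((P(B₂))·(0.0881)) = 0.0242
P(B₂) = 2.22 bar

P(B₂) = 2.22 bar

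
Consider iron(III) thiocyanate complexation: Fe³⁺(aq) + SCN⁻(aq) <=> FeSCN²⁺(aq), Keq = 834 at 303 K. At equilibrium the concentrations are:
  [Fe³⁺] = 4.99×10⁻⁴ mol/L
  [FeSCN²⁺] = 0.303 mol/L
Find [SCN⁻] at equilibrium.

[SCN⁻] = 0.728 mol/L

At equilibrium, Keq = [FeSCN²⁺] / ([Fe³⁺]·[SCN⁻]) = 834.
(0.303) / ((4.99×10⁻⁴)·([SCN⁻])) = 834
[SCN⁻] = 0.728 mol/L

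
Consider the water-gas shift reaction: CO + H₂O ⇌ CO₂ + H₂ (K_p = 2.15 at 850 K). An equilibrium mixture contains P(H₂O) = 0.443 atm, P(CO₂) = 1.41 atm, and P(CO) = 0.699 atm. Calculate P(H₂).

At equilibrium, K_p = P(CO₂)·P(H₂) / (P(CO)·P(H₂O)) = 2.15.
(1.41)·(P(H₂)) / ((0.699)·(0.443)) = 2.15
P(H₂) = 0.472 atm

P(H₂) = 0.472 atm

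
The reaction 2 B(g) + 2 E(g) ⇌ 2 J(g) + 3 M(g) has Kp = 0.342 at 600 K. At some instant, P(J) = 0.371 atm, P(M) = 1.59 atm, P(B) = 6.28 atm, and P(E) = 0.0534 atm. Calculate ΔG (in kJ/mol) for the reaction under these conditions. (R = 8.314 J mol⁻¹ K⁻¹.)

ΔG = 13.3 kJ/mol

Qp = P(J)²·P(M)³ / (P(B)²·P(E)²) = (0.371)²·(1.59)³ / ((6.28)²·(0.0534)²) = 4.92
ΔG = RT ln(Qp/Kp) = (8.314 J mol⁻¹ K⁻¹)(600 K) × ln(4.92/0.342)
   = (4.988 kJ/mol)(2.666) = 13.3 kJ/mol
ΔG > 0, so the forward reaction is non-spontaneous (proceeds in reverse).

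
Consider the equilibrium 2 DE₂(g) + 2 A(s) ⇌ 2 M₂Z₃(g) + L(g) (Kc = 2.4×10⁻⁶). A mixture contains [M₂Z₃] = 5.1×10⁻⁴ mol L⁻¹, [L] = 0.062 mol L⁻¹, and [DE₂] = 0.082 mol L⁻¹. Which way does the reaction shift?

(A is a pure solid — omitted from Qc.)
Qc = [M₂Z₃]²·[L] / [DE₂]² = (5.1×10⁻⁴)²·(0.062) / (0.082)² = 2.4×10⁻⁶
Qc = 2.4×10⁻⁶ = Kc, so the system is already at equilibrium.

at equilibrium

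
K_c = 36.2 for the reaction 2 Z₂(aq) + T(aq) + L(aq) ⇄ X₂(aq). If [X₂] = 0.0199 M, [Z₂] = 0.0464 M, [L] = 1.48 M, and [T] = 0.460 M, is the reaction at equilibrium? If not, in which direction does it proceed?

toward products

Q_c = [X₂] / ([Z₂]²·[T]·[L]) = (0.0199) / ((0.0464)²·(0.460)·(1.48)) = 13.6
Q_c = 13.6 < K_c = 36.2, so the forward reaction proceeds.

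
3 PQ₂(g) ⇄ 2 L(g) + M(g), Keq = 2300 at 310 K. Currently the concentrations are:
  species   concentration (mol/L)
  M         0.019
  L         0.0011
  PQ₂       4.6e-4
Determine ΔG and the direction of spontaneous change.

ΔG = -5.87 kJ/mol; the forward reaction is spontaneous

Q = [L]²·[M] / [PQ₂]³ = (0.0011)²·(0.019) / (4.6e-4)³ = 236
ΔG = RT ln(Q/Keq) = (8.314 J mol⁻¹ K⁻¹)(310 K) × ln(236/2300)
   = (2.577 kJ/mol)(-2.277) = -5.87 kJ/mol
ΔG < 0, so the forward reaction is spontaneous (proceeds forward).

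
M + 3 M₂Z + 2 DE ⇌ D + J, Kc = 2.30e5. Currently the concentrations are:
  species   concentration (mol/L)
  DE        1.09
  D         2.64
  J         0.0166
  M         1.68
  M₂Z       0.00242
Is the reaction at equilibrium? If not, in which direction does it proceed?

reverse (toward reactants)

Qc = [D]·[J] / ([M]·[M₂Z]³·[DE]²) = (2.64)·(0.0166) / ((1.68)·(0.00242)³·(1.09)²) = 1.55e6
Qc = 1.55e6 > Kc = 2.30e5, so the reverse reaction proceeds.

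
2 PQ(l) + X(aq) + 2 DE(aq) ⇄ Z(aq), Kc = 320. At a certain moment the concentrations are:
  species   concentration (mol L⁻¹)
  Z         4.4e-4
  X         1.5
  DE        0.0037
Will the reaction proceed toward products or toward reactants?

(PQ is a pure liquid — omitted from Qc.)
Qc = [Z] / ([X]·[DE]²) = (4.4e-4) / ((1.5)·(0.0037)²) = 21
Qc = 21 < Kc = 320, so the forward reaction proceeds.

forward (toward products)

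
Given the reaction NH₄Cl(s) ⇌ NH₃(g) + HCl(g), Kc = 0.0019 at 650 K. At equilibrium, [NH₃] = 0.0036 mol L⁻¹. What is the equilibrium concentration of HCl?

[HCl] = 0.53 mol L⁻¹

(NH₄Cl is a pure solid — omitted from Kc.)
At equilibrium, Kc = [NH₃]·[HCl] = 0.0019.
(0.0036)·([HCl]) = 0.0019
[HCl] = 0.528 = 0.53 mol L⁻¹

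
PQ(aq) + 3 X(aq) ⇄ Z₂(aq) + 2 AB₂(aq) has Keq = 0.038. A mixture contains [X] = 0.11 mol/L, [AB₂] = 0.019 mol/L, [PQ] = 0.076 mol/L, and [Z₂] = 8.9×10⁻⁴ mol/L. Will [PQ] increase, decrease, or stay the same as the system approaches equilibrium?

Q = [Z₂]·[AB₂]² / ([PQ]·[X]³) = (8.9×10⁻⁴)·(0.019)² / ((0.076)·(0.11)³) = 0.0032
Q = 0.0032 < Keq = 0.038: net forward reaction.
PQ is a reactant, so it decreases.

decrease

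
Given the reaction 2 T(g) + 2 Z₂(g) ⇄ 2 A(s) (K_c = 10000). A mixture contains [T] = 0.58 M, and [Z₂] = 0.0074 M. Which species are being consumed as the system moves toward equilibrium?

A (products)

(A is a pure solid — omitted from Q_c.)
Q_c = 1 / ([T]²·[Z₂]²) = 1 / ((0.58)²·(0.0074)²) = 54000
Q_c = 54000 > K_c = 10000: net reverse reaction.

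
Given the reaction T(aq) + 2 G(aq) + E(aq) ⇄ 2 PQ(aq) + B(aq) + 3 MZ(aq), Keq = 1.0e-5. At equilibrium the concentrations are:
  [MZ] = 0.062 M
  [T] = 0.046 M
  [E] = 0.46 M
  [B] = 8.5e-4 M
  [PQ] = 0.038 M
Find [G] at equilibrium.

[G] = 0.037 M

At equilibrium, Keq = [PQ]²·[B]·[MZ]³ / ([T]·[G]²·[E]) = 1.0e-5.
(0.038)²·(8.5e-4)·(0.062)³ / ((0.046)·([G])²·(0.46)) = 1.0e-5
[G]² = 0.00138 ⇒ [G] = 0.037 M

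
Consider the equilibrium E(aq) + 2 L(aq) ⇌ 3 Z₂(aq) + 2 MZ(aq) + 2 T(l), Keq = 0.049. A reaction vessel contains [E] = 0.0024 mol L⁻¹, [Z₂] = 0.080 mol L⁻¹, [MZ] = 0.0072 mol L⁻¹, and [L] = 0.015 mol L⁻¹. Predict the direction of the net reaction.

(T is a pure liquid — omitted from Q.)
Q = [Z₂]³·[MZ]² / ([E]·[L]²) = (0.080)³·(0.0072)² / ((0.0024)·(0.015)²) = 0.049
Q = 0.049 = Keq, so the system is already at equilibrium.

no net change (already at equilibrium)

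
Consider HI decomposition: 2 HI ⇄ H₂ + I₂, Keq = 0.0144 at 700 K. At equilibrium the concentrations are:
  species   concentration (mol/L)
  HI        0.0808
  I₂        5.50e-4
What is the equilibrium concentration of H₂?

At equilibrium, Keq = [H₂]·[I₂] / [HI]² = 0.0144.
([H₂])·(5.50e-4) / (0.0808)² = 0.0144
[H₂] = 0.171 mol/L

[H₂] = 0.171 mol/L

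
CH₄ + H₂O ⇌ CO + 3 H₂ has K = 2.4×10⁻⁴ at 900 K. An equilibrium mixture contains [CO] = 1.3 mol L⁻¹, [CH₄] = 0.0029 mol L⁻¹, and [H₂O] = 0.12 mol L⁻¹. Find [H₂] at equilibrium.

At equilibrium, K = [CO]·[H₂]³ / ([CH₄]·[H₂O]) = 2.4×10⁻⁴.
(1.3)·([H₂])³ / ((0.0029)·(0.12)) = 2.4×10⁻⁴
[H₂]³ = 6.42×10⁻⁸ ⇒ [H₂] = 0.0040 mol L⁻¹

[H₂] = 0.0040 mol L⁻¹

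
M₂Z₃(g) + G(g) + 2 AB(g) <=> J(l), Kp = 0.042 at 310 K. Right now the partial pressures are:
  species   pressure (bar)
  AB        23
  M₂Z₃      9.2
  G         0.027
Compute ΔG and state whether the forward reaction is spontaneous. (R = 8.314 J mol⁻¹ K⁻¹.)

(J is a pure liquid — omitted from Qp.)
Qp = 1 / (P(M₂Z₃)·P(G)·P(AB)²) = 1 / ((9.2)·(0.027)·(23)²) = 0.00761
ΔG = RT ln(Qp/Kp) = (8.314 J mol⁻¹ K⁻¹)(310 K) × ln(0.00761/0.042)
   = (2.577 kJ/mol)(-1.708) = -4.40 kJ/mol
ΔG < 0, so the forward reaction is spontaneous (proceeds forward).

ΔG = -4.40 kJ/mol; the forward reaction is spontaneous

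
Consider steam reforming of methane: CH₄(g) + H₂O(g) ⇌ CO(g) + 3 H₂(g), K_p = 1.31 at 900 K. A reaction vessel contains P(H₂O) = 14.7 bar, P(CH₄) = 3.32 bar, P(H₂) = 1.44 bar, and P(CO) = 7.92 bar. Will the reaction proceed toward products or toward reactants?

forward (toward products)

Q_p = P(CO)·P(H₂)³ / (P(CH₄)·P(H₂O)) = (7.92)·(1.44)³ / ((3.32)·(14.7)) = 0.485
Q_p = 0.485 < K_p = 1.31, so the forward reaction proceeds.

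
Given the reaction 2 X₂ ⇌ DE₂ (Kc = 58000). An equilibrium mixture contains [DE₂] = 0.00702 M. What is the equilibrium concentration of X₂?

[X₂] = 3.48×10⁻⁴ M

At equilibrium, Kc = [DE₂] / [X₂]² = 58000.
(0.00702) / ([X₂])² = 58000
[X₂]² = 1.21×10⁻⁷ ⇒ [X₂] = 3.48×10⁻⁴ M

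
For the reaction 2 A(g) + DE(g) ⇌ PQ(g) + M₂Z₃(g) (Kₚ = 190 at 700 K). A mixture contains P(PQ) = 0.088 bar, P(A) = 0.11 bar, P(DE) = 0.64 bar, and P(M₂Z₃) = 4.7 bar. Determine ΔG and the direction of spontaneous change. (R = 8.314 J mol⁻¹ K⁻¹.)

ΔG = -7.39 kJ/mol; the forward reaction is spontaneous

Qₚ = P(PQ)·P(M₂Z₃) / (P(A)²·P(DE)) = (0.088)·(4.7) / ((0.11)²·(0.64)) = 53.4
ΔG = RT ln(Qₚ/Kₚ) = (8.314 J mol⁻¹ K⁻¹)(700 K) × ln(53.4/190)
   = (5.820 kJ/mol)(-1.269) = -7.39 kJ/mol
ΔG < 0, so the forward reaction is spontaneous (proceeds forward).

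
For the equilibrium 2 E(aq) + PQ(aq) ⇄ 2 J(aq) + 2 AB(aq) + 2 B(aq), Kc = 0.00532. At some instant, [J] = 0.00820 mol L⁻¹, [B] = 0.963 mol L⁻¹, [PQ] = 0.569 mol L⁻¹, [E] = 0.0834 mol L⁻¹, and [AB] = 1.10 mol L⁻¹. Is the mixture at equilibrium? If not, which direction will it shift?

no; Q > K, reaction proceeds in reverse

Qc = [J]²·[AB]²·[B]² / ([E]²·[PQ]) = (0.00820)²·(1.10)²·(0.963)² / ((0.0834)²·(0.569)) = 0.0191
Qc = 0.0191 > Kc = 0.00532: net reverse reaction.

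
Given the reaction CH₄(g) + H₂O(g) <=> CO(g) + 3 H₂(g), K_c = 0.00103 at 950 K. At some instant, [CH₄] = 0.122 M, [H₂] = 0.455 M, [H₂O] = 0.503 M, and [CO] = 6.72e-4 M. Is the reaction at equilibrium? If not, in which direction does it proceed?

Q_c = [CO]·[H₂]³ / ([CH₄]·[H₂O]) = (6.72e-4)·(0.455)³ / ((0.122)·(0.503)) = 0.00103
Q_c = 0.00103 = K_c, so the system is already at equilibrium.

at equilibrium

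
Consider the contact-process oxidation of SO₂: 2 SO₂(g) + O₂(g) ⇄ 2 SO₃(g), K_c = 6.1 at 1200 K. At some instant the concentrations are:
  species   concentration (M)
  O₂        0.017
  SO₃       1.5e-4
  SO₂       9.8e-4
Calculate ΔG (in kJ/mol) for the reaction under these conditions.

Q_c = [SO₃]² / ([SO₂]²·[O₂]) = (1.5e-4)² / ((9.8e-4)²·(0.017)) = 1.38
ΔG = RT ln(Q_c/K_c) = (8.314 J mol⁻¹ K⁻¹)(1200 K) × ln(1.38/6.1)
   = (9.977 kJ/mol)(-1.486) = -14.8 kJ/mol
ΔG < 0, so the forward reaction is spontaneous (proceeds forward).

ΔG = -14.8 kJ/mol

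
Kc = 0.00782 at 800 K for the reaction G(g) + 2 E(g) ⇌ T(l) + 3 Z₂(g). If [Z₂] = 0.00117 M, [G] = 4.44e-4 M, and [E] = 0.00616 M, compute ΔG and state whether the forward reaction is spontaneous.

(T is a pure liquid — omitted from Qc.)
Qc = [Z₂]³ / ([G]·[E]²) = (0.00117)³ / ((4.44e-4)·(0.00616)²) = 0.0951
ΔG = RT ln(Qc/Kc) = (8.314 J mol⁻¹ K⁻¹)(800 K) × ln(0.0951/0.00782)
   = (6.651 kJ/mol)(2.498) = 16.6 kJ/mol
ΔG > 0, so the forward reaction is non-spontaneous (proceeds in reverse).

ΔG = 16.6 kJ/mol; the forward reaction is non-spontaneous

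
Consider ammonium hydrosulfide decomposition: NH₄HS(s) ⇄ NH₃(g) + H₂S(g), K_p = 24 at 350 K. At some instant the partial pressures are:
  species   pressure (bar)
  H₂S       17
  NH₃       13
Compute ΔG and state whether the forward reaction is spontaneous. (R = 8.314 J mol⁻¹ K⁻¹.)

(NH₄HS is a pure solid — omitted from Q_p.)
Q_p = P(NH₃)·P(H₂S) = (13)·(17) = 221
ΔG = RT ln(Q_p/K_p) = (8.314 J mol⁻¹ K⁻¹)(350 K) × ln(221/24)
   = (2.910 kJ/mol)(2.220) = 6.46 kJ/mol
ΔG > 0, so the forward reaction is non-spontaneous (proceeds in reverse).

ΔG = 6.46 kJ/mol; the forward reaction is non-spontaneous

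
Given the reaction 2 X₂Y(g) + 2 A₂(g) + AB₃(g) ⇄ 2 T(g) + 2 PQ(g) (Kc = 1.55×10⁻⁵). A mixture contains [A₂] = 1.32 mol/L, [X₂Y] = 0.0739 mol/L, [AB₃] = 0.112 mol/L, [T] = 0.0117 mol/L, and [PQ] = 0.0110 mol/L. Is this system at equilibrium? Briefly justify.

yes, at equilibrium

Qc = [T]²·[PQ]² / ([X₂Y]²·[A₂]²·[AB₃]) = (0.0117)²·(0.0110)² / ((0.0739)²·(1.32)²·(0.112)) = 1.55×10⁻⁵
Qc = 1.55×10⁻⁵ = Kc; the system is at equilibrium.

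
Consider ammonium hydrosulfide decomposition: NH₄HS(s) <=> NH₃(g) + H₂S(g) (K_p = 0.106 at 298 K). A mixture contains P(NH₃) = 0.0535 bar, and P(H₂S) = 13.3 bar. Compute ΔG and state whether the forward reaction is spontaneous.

ΔG = 4.72 kJ/mol; the forward reaction is non-spontaneous

(NH₄HS is a pure solid — omitted from Q_p.)
Q_p = P(NH₃)·P(H₂S) = (0.0535)·(13.3) = 0.712
ΔG = RT ln(Q_p/K_p) = (8.314 J mol⁻¹ K⁻¹)(298 K) × ln(0.712/0.106)
   = (2.478 kJ/mol)(1.905) = 4.72 kJ/mol
ΔG > 0, so the forward reaction is non-spontaneous (proceeds in reverse).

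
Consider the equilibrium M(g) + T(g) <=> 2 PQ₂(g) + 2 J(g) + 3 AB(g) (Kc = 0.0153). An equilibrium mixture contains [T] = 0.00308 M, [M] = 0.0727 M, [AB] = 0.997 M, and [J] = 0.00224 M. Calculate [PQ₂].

At equilibrium, Kc = [PQ₂]²·[J]²·[AB]³ / ([M]·[T]) = 0.0153.
([PQ₂])²·(0.00224)²·(0.997)³ / ((0.0727)·(0.00308)) = 0.0153
[PQ₂]² = 0.689 ⇒ [PQ₂] = 0.830 M

[PQ₂] = 0.830 M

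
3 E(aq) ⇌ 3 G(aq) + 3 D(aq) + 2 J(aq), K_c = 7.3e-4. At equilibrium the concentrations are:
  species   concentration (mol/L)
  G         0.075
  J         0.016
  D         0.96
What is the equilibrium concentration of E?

[E] = 0.051 mol/L

At equilibrium, K_c = [G]³·[D]³·[J]² / [E]³ = 7.3e-4.
(0.075)³·(0.96)³·(0.016)² / ([E])³ = 7.3e-4
[E]³ = 1.31e-4 ⇒ [E] = 0.051 mol/L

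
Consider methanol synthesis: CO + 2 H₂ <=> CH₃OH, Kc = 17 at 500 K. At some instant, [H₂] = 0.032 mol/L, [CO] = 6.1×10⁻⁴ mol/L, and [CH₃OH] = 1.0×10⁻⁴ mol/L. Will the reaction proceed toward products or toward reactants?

toward reactants

Qc = [CH₃OH] / ([CO]·[H₂]²) = (1.0×10⁻⁴) / ((6.1×10⁻⁴)·(0.032)²) = 160
Qc = 160 > Kc = 17, so the reverse reaction proceeds.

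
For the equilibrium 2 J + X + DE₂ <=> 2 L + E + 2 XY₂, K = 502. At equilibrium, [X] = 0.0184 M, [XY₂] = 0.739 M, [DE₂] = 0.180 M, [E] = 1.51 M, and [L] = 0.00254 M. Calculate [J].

At equilibrium, K = [L]²·[E]·[XY₂]² / ([J]²·[X]·[DE₂]) = 502.
(0.00254)²·(1.51)·(0.739)² / (([J])²·(0.0184)·(0.180)) = 502
[J]² = 3.20×10⁻⁶ ⇒ [J] = 0.00179 M

[J] = 0.00179 M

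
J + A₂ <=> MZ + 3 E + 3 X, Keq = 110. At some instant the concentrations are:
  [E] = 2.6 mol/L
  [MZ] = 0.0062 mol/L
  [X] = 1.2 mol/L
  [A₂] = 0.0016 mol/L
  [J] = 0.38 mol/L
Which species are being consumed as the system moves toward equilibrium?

Q = [MZ]·[E]³·[X]³ / ([J]·[A₂]) = (0.0062)·(2.6)³·(1.2)³ / ((0.38)·(0.0016)) = 310
Q = 310 > Keq = 110: net reverse reaction.

MZ, E, X (products)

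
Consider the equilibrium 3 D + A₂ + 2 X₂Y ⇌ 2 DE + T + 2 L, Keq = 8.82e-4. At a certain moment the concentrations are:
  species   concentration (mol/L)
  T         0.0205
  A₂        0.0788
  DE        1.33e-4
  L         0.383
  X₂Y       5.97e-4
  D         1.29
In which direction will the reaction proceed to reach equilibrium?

Q = [DE]²·[T]·[L]² / ([D]³·[A₂]·[X₂Y]²) = (1.33e-4)²·(0.0205)·(0.383)² / ((1.29)³·(0.0788)·(5.97e-4)²) = 8.82e-4
Q = 8.82e-4 = Keq, so the system is already at equilibrium.

neither direction; the system is at equilibrium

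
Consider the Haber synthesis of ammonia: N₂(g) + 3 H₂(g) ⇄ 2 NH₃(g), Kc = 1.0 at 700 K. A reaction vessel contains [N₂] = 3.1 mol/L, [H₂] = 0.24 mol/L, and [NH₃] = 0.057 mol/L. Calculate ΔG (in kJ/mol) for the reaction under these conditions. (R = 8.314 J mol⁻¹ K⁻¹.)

ΔG = -15.0 kJ/mol

Qc = [NH₃]² / ([N₂]·[H₂]³) = (0.057)² / ((3.1)·(0.24)³) = 0.0758
ΔG = RT ln(Qc/Kc) = (8.314 J mol⁻¹ K⁻¹)(700 K) × ln(0.0758/1.0)
   = (5.820 kJ/mol)(-2.580) = -15.0 kJ/mol
ΔG < 0, so the forward reaction is spontaneous (proceeds forward).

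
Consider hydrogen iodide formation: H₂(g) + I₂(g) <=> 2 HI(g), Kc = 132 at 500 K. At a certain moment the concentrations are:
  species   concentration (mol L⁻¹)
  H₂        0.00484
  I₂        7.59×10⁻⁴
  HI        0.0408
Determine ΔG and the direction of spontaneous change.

ΔG = 5.13 kJ/mol; the forward reaction is non-spontaneous

Qc = [HI]² / ([H₂]·[I₂]) = (0.0408)² / ((0.00484)·(7.59×10⁻⁴)) = 453
ΔG = RT ln(Qc/Kc) = (8.314 J mol⁻¹ K⁻¹)(500 K) × ln(453/132)
   = (4.157 kJ/mol)(1.233) = 5.13 kJ/mol
ΔG > 0, so the forward reaction is non-spontaneous (proceeds in reverse).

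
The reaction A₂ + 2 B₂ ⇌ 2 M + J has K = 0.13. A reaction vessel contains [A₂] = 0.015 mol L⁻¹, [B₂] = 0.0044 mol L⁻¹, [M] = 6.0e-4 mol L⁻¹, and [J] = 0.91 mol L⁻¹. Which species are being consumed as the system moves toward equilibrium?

Q = [M]²·[J] / ([A₂]·[B₂]²) = (6.0e-4)²·(0.91) / ((0.015)·(0.0044)²) = 1.1
Q = 1.1 > K = 0.13: net reverse reaction.

M, J (products)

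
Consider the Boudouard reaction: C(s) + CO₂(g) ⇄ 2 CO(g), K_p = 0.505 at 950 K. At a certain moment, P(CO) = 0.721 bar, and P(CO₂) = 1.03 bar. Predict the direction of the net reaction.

no net change (already at equilibrium)

(C is a pure solid — omitted from Q_p.)
Q_p = P(CO)² / P(CO₂) = (0.721)² / (1.03) = 0.505
Q_p = 0.505 = K_p, so the system is already at equilibrium.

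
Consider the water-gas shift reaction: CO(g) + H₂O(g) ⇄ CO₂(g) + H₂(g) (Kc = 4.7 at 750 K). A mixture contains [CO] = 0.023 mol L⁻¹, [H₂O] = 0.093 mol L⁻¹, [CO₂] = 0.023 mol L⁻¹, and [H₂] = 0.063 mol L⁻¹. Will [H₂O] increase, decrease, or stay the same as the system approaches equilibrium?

Qc = [CO₂]·[H₂] / ([CO]·[H₂O]) = (0.023)·(0.063) / ((0.023)·(0.093)) = 0.68
Qc = 0.68 < Kc = 4.7: net forward reaction.
H₂O is a reactant, so it decreases.

decrease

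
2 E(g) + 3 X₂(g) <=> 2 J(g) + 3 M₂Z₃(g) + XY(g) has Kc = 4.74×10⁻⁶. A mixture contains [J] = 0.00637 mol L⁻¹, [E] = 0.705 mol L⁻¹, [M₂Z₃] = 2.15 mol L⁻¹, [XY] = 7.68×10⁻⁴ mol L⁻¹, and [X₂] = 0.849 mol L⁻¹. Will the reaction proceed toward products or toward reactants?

forward (toward products)

Qc = [J]²·[M₂Z₃]³·[XY] / ([E]²·[X₂]³) = (0.00637)²·(2.15)³·(7.68×10⁻⁴) / ((0.705)²·(0.849)³) = 1.02×10⁻⁶
Qc = 1.02×10⁻⁶ < Kc = 4.74×10⁻⁶, so the forward reaction proceeds.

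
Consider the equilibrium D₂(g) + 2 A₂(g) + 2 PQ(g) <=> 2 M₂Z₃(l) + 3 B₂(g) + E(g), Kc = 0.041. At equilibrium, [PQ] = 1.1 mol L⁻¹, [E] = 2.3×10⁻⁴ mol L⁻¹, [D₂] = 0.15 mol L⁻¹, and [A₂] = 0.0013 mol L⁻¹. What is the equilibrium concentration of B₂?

[B₂] = 0.038 mol L⁻¹

(M₂Z₃ is a pure liquid — omitted from Kc.)
At equilibrium, Kc = [B₂]³·[E] / ([D₂]·[A₂]²·[PQ]²) = 0.041.
([B₂])³·(2.3×10⁻⁴) / ((0.15)·(0.0013)²·(1.1)²) = 0.041
[B₂]³ = 5.47×10⁻⁵ ⇒ [B₂] = 0.038 mol L⁻¹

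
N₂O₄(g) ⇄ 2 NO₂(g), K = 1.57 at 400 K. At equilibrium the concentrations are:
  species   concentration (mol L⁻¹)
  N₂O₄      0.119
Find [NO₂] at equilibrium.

At equilibrium, K = [NO₂]² / [N₂O₄] = 1.57.
([NO₂])² / (0.119) = 1.57
[NO₂]² = 0.187 ⇒ [NO₂] = 0.432 mol L⁻¹

[NO₂] = 0.432 mol L⁻¹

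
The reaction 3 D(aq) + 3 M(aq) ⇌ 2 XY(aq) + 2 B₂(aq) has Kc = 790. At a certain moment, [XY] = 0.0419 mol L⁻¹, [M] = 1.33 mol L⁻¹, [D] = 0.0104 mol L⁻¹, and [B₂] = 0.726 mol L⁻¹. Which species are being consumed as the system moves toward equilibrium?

D, M (reactants)

Qc = [XY]²·[B₂]² / ([D]³·[M]³) = (0.0419)²·(0.726)² / ((0.0104)³·(1.33)³) = 350
Qc = 350 < Kc = 790: net forward reaction.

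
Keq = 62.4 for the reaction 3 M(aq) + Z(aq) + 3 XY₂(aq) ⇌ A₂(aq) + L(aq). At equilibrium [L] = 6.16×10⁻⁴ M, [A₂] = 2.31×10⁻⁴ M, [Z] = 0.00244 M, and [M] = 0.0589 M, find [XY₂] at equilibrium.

[XY₂] = 0.166 M

At equilibrium, Keq = [A₂]·[L] / ([M]³·[Z]·[XY₂]³) = 62.4.
(2.31×10⁻⁴)·(6.16×10⁻⁴) / ((0.0589)³·(0.00244)·([XY₂])³) = 62.4
[XY₂]³ = 0.00457 ⇒ [XY₂] = 0.166 M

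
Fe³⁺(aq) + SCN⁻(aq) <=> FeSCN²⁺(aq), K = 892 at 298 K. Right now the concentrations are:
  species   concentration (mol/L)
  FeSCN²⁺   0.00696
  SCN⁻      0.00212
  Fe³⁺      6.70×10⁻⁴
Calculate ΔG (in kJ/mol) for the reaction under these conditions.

ΔG = 4.22 kJ/mol

Q = [FeSCN²⁺] / ([Fe³⁺]·[SCN⁻]) = (0.00696) / ((6.70×10⁻⁴)·(0.00212)) = 4900
ΔG = RT ln(Q/K) = (8.314 J mol⁻¹ K⁻¹)(298 K) × ln(4900/892)
   = (2.478 kJ/mol)(1.704) = 4.22 kJ/mol
ΔG > 0, so the forward reaction is non-spontaneous (proceeds in reverse).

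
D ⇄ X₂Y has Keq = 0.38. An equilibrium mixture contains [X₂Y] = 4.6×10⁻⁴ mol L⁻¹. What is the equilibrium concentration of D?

At equilibrium, Keq = [X₂Y] / [D] = 0.38.
(4.6×10⁻⁴) / ([D]) = 0.38
[D] = 0.00121 = 0.0012 mol L⁻¹

[D] = 0.0012 mol L⁻¹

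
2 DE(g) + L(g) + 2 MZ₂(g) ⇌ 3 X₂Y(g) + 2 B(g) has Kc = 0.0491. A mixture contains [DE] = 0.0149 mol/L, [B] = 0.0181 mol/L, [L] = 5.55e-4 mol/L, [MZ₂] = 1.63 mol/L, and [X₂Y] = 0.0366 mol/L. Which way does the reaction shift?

Qc = [X₂Y]³·[B]² / ([DE]²·[L]·[MZ₂]²) = (0.0366)³·(0.0181)² / ((0.0149)²·(5.55e-4)·(1.63)²) = 0.0491
Qc = 0.0491 = Kc, so the system is already at equilibrium.

at equilibrium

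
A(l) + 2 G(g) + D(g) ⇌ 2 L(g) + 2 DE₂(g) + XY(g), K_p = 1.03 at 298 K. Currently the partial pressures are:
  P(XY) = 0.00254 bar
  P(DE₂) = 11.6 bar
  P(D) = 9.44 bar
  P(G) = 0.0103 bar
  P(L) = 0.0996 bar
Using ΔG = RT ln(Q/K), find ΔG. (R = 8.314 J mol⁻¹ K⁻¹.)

(A is a pure liquid — omitted from Q_p.)
Q_p = P(L)²·P(DE₂)²·P(XY) / (P(G)²·P(D)) = (0.0996)²·(11.6)²·(0.00254) / ((0.0103)²·(9.44)) = 3.39
ΔG = RT ln(Q_p/K_p) = (8.314 J mol⁻¹ K⁻¹)(298 K) × ln(3.39/1.03)
   = (2.478 kJ/mol)(1.191) = 2.95 kJ/mol
ΔG > 0, so the forward reaction is non-spontaneous (proceeds in reverse).

ΔG = 2.95 kJ/mol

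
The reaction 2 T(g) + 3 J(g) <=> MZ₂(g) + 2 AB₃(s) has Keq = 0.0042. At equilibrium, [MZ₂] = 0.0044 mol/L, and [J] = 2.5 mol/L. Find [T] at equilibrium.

(AB₃ is a pure solid — omitted from Keq.)
At equilibrium, Keq = [MZ₂] / ([T]²·[J]³) = 0.0042.
(0.0044) / (([T])²·(2.5)³) = 0.0042
[T]² = 0.0670 ⇒ [T] = 0.26 mol/L

[T] = 0.26 mol/L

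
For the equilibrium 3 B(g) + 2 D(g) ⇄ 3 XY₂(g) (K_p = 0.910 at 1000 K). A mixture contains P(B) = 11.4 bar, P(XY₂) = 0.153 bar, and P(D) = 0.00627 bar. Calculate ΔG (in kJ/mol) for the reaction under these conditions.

ΔG = -22.4 kJ/mol

Q_p = P(XY₂)³ / (P(B)³·P(D)²) = (0.153)³ / ((11.4)³·(0.00627)²) = 0.0615
ΔG = RT ln(Q_p/K_p) = (8.314 J mol⁻¹ K⁻¹)(1000 K) × ln(0.0615/0.910)
   = (8.314 kJ/mol)(-2.694) = -22.4 kJ/mol
ΔG < 0, so the forward reaction is spontaneous (proceeds forward).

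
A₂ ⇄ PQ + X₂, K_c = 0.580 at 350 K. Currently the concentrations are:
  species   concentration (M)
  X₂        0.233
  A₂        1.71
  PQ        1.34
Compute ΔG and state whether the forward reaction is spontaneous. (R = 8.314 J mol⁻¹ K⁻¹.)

Q_c = [PQ]·[X₂] / [A₂] = (1.34)·(0.233) / (1.71) = 0.183
ΔG = RT ln(Q_c/K_c) = (8.314 J mol⁻¹ K⁻¹)(350 K) × ln(0.183/0.580)
   = (2.910 kJ/mol)(-1.154) = -3.36 kJ/mol
ΔG < 0, so the forward reaction is spontaneous (proceeds forward).

ΔG = -3.36 kJ/mol; the forward reaction is spontaneous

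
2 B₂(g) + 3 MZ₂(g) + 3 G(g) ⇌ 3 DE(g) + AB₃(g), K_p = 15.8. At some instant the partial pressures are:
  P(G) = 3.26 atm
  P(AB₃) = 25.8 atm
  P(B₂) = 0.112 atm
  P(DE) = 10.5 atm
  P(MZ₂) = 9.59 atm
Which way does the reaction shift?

reverse (toward reactants)

Q_p = P(DE)³·P(AB₃) / (P(B₂)²·P(MZ₂)³·P(G)³) = (10.5)³·(25.8) / ((0.112)²·(9.59)³·(3.26)³) = 77.9
Q_p = 77.9 > K_p = 15.8, so the reverse reaction proceeds.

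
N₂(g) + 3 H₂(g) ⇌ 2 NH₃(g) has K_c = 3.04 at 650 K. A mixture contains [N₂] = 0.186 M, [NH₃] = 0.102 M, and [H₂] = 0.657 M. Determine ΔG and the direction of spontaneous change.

Q_c = [NH₃]² / ([N₂]·[H₂]³) = (0.102)² / ((0.186)·(0.657)³) = 0.197
ΔG = RT ln(Q_c/K_c) = (8.314 J mol⁻¹ K⁻¹)(650 K) × ln(0.197/3.04)
   = (5.404 kJ/mol)(-2.736) = -14.8 kJ/mol
ΔG < 0, so the forward reaction is spontaneous (proceeds forward).

ΔG = -14.8 kJ/mol; the forward reaction is spontaneous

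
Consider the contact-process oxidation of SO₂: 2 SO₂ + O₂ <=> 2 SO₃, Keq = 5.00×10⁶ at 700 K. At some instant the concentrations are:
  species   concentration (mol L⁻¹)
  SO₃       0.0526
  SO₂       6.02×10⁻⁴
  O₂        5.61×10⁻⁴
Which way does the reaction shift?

Q = [SO₃]² / ([SO₂]²·[O₂]) = (0.0526)² / ((6.02×10⁻⁴)²·(5.61×10⁻⁴)) = 1.36×10⁷
Q = 1.36×10⁷ > Keq = 5.00×10⁶, so the reverse reaction proceeds.

to the left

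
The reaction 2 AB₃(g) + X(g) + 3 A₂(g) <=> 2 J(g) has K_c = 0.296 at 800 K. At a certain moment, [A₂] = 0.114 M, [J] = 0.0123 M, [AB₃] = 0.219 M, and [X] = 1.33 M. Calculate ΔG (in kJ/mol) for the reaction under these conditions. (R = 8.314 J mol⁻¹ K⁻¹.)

ΔG = 11.2 kJ/mol

Q_c = [J]² / ([AB₃]²·[X]·[A₂]³) = (0.0123)² / ((0.219)²·(1.33)·(0.114)³) = 1.60
ΔG = RT ln(Q_c/K_c) = (8.314 J mol⁻¹ K⁻¹)(800 K) × ln(1.60/0.296)
   = (6.651 kJ/mol)(1.687) = 11.2 kJ/mol
ΔG > 0, so the forward reaction is non-spontaneous (proceeds in reverse).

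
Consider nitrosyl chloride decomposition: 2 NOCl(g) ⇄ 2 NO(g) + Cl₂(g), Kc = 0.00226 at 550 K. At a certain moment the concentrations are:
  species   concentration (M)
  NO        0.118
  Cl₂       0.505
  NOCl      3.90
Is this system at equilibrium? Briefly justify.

Qc = [NO]²·[Cl₂] / [NOCl]² = (0.118)²·(0.505) / (3.90)² = 4.62×10⁻⁴
Qc = 4.62×10⁻⁴ < Kc = 0.00226: net forward reaction.

no; Q < K, reaction proceeds forward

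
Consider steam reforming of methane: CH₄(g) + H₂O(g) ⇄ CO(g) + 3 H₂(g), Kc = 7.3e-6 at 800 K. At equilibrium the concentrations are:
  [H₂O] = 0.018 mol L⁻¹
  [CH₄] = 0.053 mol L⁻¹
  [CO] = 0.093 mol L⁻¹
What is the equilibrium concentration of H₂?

At equilibrium, Kc = [CO]·[H₂]³ / ([CH₄]·[H₂O]) = 7.3e-6.
(0.093)·([H₂])³ / ((0.053)·(0.018)) = 7.3e-6
[H₂]³ = 7.49e-8 ⇒ [H₂] = 0.0042 mol L⁻¹

[H₂] = 0.0042 mol L⁻¹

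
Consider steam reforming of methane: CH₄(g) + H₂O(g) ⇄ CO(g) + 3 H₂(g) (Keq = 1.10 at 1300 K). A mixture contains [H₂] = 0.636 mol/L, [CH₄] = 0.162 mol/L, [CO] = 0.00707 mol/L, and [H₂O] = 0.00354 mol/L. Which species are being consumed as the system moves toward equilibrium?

Q = [CO]·[H₂]³ / ([CH₄]·[H₂O]) = (0.00707)·(0.636)³ / ((0.162)·(0.00354)) = 3.17
Q = 3.17 > Keq = 1.10: net reverse reaction.

CO, H₂ (products)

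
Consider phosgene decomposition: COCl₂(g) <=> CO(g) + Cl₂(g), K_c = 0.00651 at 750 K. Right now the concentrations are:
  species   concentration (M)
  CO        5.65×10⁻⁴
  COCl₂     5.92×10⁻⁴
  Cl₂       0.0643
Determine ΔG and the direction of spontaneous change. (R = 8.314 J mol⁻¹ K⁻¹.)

ΔG = 14.0 kJ/mol; the forward reaction is non-spontaneous

Q_c = [CO]·[Cl₂] / [COCl₂] = (5.65×10⁻⁴)·(0.0643) / (5.92×10⁻⁴) = 0.0614
ΔG = RT ln(Q_c/K_c) = (8.314 J mol⁻¹ K⁻¹)(750 K) × ln(0.0614/0.00651)
   = (6.236 kJ/mol)(2.244) = 14.0 kJ/mol
ΔG > 0, so the forward reaction is non-spontaneous (proceeds in reverse).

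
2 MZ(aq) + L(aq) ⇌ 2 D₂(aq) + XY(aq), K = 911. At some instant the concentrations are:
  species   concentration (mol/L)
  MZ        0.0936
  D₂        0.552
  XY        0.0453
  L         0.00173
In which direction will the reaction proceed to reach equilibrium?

Q = [D₂]²·[XY] / ([MZ]²·[L]) = (0.552)²·(0.0453) / ((0.0936)²·(0.00173)) = 911
Q = 911 = K, so the system is already at equilibrium.

at equilibrium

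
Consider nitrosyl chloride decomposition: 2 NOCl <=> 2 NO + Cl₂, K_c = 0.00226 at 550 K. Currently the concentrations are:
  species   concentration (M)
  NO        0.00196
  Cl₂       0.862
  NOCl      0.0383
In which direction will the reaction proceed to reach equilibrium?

at equilibrium

Q_c = [NO]²·[Cl₂] / [NOCl]² = (0.00196)²·(0.862) / (0.0383)² = 0.00226
Q_c = 0.00226 = K_c, so the system is already at equilibrium.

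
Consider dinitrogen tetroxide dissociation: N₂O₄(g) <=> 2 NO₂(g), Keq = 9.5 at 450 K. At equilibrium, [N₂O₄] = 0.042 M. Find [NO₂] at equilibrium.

[NO₂] = 0.63 M

At equilibrium, Keq = [NO₂]² / [N₂O₄] = 9.5.
([NO₂])² / (0.042) = 9.5
[NO₂]² = 0.399 ⇒ [NO₂] = 0.63 M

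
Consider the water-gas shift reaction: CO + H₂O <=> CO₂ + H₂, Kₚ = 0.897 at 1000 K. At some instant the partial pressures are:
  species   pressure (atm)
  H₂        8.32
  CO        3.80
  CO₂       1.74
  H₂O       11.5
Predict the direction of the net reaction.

toward products

Qₚ = P(CO₂)·P(H₂) / (P(CO)·P(H₂O)) = (1.74)·(8.32) / ((3.80)·(11.5)) = 0.331
Qₚ = 0.331 < Kₚ = 0.897, so the forward reaction proceeds.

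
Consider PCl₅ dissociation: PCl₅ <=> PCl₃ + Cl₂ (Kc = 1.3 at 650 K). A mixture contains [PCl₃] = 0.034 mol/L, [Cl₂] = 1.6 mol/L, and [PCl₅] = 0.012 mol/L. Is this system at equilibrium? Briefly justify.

Qc = [PCl₃]·[Cl₂] / [PCl₅] = (0.034)·(1.6) / (0.012) = 4.5
Qc = 4.5 > Kc = 1.3: net reverse reaction.

no; Q > K, reaction proceeds in reverse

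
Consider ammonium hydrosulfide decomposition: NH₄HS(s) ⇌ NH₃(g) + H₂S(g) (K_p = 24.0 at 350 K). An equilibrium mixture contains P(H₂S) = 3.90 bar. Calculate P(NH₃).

(NH₄HS is a pure solid — omitted from K_p.)
At equilibrium, K_p = P(NH₃)·P(H₂S) = 24.0.
(P(NH₃))·(3.90) = 24.0
P(NH₃) = 6.15 bar

P(NH₃) = 6.15 bar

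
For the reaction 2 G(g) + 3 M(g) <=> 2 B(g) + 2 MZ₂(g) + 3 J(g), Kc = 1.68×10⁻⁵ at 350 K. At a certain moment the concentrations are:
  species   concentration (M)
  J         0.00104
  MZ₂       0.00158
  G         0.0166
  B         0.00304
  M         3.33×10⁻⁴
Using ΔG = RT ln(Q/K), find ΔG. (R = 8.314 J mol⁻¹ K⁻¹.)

ΔG = -5.49 kJ/mol

Qc = [B]²·[MZ₂]²·[J]³ / ([G]²·[M]³) = (0.00304)²·(0.00158)²·(0.00104)³ / ((0.0166)²·(3.33×10⁻⁴)³) = 2.55×10⁻⁶
ΔG = RT ln(Qc/Kc) = (8.314 J mol⁻¹ K⁻¹)(350 K) × ln(2.55×10⁻⁶/1.68×10⁻⁵)
   = (2.910 kJ/mol)(-1.885) = -5.49 kJ/mol
ΔG < 0, so the forward reaction is spontaneous (proceeds forward).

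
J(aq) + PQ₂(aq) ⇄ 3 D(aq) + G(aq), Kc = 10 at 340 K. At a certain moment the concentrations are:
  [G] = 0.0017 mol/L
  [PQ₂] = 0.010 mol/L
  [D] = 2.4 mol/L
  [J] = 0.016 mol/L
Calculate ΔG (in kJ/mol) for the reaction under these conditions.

ΔG = 7.60 kJ/mol

Qc = [D]³·[G] / ([J]·[PQ₂]) = (2.4)³·(0.0017) / ((0.016)·(0.010)) = 147
ΔG = RT ln(Qc/Kc) = (8.314 J mol⁻¹ K⁻¹)(340 K) × ln(147/10)
   = (2.827 kJ/mol)(2.688) = 7.60 kJ/mol
ΔG > 0, so the forward reaction is non-spontaneous (proceeds in reverse).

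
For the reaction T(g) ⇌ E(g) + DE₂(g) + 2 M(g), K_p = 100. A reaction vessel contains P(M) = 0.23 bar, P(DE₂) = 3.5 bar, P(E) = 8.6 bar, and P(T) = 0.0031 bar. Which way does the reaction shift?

Q_p = P(E)·P(DE₂)·P(M)² / P(T) = (8.6)·(3.5)·(0.23)² / (0.0031) = 510
Q_p = 510 > K_p = 100, so the reverse reaction proceeds.

reverse (toward reactants)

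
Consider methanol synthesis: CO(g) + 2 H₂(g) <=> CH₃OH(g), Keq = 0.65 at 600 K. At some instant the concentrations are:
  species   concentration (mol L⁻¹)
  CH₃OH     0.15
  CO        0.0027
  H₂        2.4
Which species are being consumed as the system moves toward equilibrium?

Q = [CH₃OH] / ([CO]·[H₂]²) = (0.15) / ((0.0027)·(2.4)²) = 9.6
Q = 9.6 > Keq = 0.65: net reverse reaction.

CH₃OH (products)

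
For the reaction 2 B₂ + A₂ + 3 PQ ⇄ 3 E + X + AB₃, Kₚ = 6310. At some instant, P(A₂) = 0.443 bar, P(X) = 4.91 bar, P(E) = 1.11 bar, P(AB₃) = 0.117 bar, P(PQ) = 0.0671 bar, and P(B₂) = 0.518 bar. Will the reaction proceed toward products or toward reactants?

Qₚ = P(E)³·P(X)·P(AB₃) / (P(B₂)²·P(A₂)·P(PQ)³) = (1.11)³·(4.91)·(0.117) / ((0.518)²·(0.443)·(0.0671)³) = 21900
Qₚ = 21900 > Kₚ = 6310, so the reverse reaction proceeds.

reverse (toward reactants)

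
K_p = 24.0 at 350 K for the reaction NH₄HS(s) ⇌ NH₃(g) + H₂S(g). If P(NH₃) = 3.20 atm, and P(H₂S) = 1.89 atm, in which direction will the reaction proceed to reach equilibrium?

toward products

(NH₄HS is a pure solid — omitted from Q_p.)
Q_p = P(NH₃)·P(H₂S) = (3.20)·(1.89) = 6.05
Q_p = 6.05 < K_p = 24.0, so the forward reaction proceeds.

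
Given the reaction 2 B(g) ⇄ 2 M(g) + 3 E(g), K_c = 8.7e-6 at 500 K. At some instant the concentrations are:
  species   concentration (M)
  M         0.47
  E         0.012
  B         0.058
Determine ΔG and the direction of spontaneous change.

Q_c = [M]²·[E]³ / [B]² = (0.47)²·(0.012)³ / (0.058)² = 1.13e-4
ΔG = RT ln(Q_c/K_c) = (8.314 J mol⁻¹ K⁻¹)(500 K) × ln(1.13e-4/8.7e-6)
   = (4.157 kJ/mol)(2.564) = 10.7 kJ/mol
ΔG > 0, so the forward reaction is non-spontaneous (proceeds in reverse).

ΔG = 10.7 kJ/mol; the forward reaction is non-spontaneous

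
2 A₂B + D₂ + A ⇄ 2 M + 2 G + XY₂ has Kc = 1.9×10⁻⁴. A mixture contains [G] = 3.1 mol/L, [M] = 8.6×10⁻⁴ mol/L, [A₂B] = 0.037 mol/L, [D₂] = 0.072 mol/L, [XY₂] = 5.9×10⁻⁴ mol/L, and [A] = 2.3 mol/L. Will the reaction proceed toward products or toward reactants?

Qc = [M]²·[G]²·[XY₂] / ([A₂B]²·[D₂]·[A]) = (8.6×10⁻⁴)²·(3.1)²·(5.9×10⁻⁴) / ((0.037)²·(0.072)·(2.3)) = 1.8×10⁻⁵
Qc = 1.8×10⁻⁵ < Kc = 1.9×10⁻⁴, so the forward reaction proceeds.

in the forward direction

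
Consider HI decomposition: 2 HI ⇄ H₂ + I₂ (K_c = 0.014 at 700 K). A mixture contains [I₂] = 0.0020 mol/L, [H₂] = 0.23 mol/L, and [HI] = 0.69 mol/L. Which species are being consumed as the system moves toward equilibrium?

Q_c = [H₂]·[I₂] / [HI]² = (0.23)·(0.0020) / (0.69)² = 9.7×10⁻⁴
Q_c = 9.7×10⁻⁴ < K_c = 0.014: net forward reaction.

HI (reactants)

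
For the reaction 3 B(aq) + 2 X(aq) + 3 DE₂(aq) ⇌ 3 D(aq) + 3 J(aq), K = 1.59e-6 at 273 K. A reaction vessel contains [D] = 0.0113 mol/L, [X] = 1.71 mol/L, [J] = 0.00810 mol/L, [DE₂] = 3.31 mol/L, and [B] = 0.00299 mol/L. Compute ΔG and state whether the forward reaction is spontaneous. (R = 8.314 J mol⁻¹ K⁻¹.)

ΔG = -4.02 kJ/mol; the forward reaction is spontaneous

Q = [D]³·[J]³ / ([B]³·[X]²·[DE₂]³) = (0.0113)³·(0.00810)³ / ((0.00299)³·(1.71)²·(3.31)³) = 2.71e-7
ΔG = RT ln(Q/K) = (8.314 J mol⁻¹ K⁻¹)(273 K) × ln(2.71e-7/1.59e-6)
   = (2.270 kJ/mol)(-1.769) = -4.02 kJ/mol
ΔG < 0, so the forward reaction is spontaneous (proceeds forward).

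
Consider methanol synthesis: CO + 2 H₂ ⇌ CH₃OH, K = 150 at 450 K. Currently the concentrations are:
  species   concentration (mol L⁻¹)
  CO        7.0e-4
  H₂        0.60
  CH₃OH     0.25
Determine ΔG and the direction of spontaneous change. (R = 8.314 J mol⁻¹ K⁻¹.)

ΔG = 7.07 kJ/mol; the forward reaction is non-spontaneous

Q = [CH₃OH] / ([CO]·[H₂]²) = (0.25) / ((7.0e-4)·(0.60)²) = 992
ΔG = RT ln(Q/K) = (8.314 J mol⁻¹ K⁻¹)(450 K) × ln(992/150)
   = (3.741 kJ/mol)(1.889) = 7.07 kJ/mol
ΔG > 0, so the forward reaction is non-spontaneous (proceeds in reverse).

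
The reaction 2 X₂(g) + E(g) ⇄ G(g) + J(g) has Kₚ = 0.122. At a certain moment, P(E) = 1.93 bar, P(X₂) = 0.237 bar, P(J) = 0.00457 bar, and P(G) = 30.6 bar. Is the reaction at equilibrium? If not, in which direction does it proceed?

Qₚ = P(G)·P(J) / (P(X₂)²·P(E)) = (30.6)·(0.00457) / ((0.237)²·(1.93)) = 1.29
Qₚ = 1.29 > Kₚ = 0.122, so the reverse reaction proceeds.

to the left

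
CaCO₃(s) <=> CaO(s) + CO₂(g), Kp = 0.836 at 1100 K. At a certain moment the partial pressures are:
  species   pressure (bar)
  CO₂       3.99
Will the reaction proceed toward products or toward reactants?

(CaCO₃, CaO are pure solids — omitted from Qp.)
Qp = P(CO₂) = 3.99
Qp = 3.99 > Kp = 0.836, so the reverse reaction proceeds.

reverse (toward reactants)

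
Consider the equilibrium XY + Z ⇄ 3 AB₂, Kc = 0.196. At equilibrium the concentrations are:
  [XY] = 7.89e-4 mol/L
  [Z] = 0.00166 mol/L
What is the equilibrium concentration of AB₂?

At equilibrium, Kc = [AB₂]³ / ([XY]·[Z]) = 0.196.
([AB₂])³ / ((7.89e-4)·(0.00166)) = 0.196
[AB₂]³ = 2.57e-7 ⇒ [AB₂] = 0.00636 mol/L

[AB₂] = 0.00636 mol/L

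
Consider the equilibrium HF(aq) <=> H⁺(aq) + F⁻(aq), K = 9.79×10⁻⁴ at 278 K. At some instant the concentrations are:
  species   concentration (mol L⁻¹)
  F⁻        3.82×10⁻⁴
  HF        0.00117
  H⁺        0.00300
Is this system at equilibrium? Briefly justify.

yes, at equilibrium

Q = [H⁺]·[F⁻] / [HF] = (0.00300)·(3.82×10⁻⁴) / (0.00117) = 9.79×10⁻⁴
Q = 9.79×10⁻⁴ = K; the system is at equilibrium.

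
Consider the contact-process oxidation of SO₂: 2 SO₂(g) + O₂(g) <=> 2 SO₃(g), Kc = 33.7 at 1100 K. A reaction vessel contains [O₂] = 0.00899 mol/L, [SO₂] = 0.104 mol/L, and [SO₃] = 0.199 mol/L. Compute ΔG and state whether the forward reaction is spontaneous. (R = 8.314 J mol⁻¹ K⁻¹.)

ΔG = 22.8 kJ/mol; the forward reaction is non-spontaneous

Qc = [SO₃]² / ([SO₂]²·[O₂]) = (0.199)² / ((0.104)²·(0.00899)) = 407
ΔG = RT ln(Qc/Kc) = (8.314 J mol⁻¹ K⁻¹)(1100 K) × ln(407/33.7)
   = (9.145 kJ/mol)(2.491) = 22.8 kJ/mol
ΔG > 0, so the forward reaction is non-spontaneous (proceeds in reverse).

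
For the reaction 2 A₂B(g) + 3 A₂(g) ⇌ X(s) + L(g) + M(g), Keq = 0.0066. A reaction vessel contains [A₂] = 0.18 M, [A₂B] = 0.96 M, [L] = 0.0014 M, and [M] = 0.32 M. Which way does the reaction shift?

(X is a pure solid — omitted from Q.)
Q = [L]·[M] / ([A₂B]²·[A₂]³) = (0.0014)·(0.32) / ((0.96)²·(0.18)³) = 0.083
Q = 0.083 > Keq = 0.0066, so the reverse reaction proceeds.

toward reactants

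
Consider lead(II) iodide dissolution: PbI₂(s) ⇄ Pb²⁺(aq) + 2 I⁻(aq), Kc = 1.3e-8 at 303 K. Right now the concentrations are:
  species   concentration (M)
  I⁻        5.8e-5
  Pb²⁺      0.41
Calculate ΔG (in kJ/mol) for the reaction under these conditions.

(PbI₂ is a pure solid — omitted from Qc.)
Qc = [Pb²⁺]·[I⁻]² = (0.41)·(5.8e-5)² = 1.38e-9
ΔG = RT ln(Qc/Kc) = (8.314 J mol⁻¹ K⁻¹)(303 K) × ln(1.38e-9/1.3e-8)
   = (2.519 kJ/mol)(-2.243) = -5.65 kJ/mol
ΔG < 0, so the forward reaction is spontaneous (proceeds forward).

ΔG = -5.65 kJ/mol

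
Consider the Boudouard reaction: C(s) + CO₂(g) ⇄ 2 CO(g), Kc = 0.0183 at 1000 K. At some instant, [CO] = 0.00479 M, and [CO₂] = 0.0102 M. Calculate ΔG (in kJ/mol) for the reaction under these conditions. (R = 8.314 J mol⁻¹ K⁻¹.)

(C is a pure solid — omitted from Qc.)
Qc = [CO]² / [CO₂] = (0.00479)² / (0.0102) = 0.00225
ΔG = RT ln(Qc/Kc) = (8.314 J mol⁻¹ K⁻¹)(1000 K) × ln(0.00225/0.0183)
   = (8.314 kJ/mol)(-2.096) = -17.4 kJ/mol
ΔG < 0, so the forward reaction is spontaneous (proceeds forward).

ΔG = -17.4 kJ/mol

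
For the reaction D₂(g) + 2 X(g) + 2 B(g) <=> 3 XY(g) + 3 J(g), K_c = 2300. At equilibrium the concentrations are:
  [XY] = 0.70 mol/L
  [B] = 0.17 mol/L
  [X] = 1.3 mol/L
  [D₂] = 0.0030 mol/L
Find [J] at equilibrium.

[J] = 0.99 mol/L

At equilibrium, K_c = [XY]³·[J]³ / ([D₂]·[X]²·[B]²) = 2300.
(0.70)³·([J])³ / ((0.0030)·(1.3)²·(0.17)²) = 2300
[J]³ = 0.983 ⇒ [J] = 0.99 mol/L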